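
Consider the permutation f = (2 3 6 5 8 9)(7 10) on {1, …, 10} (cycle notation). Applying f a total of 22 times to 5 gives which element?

3

5 lies in the 6-cycle (2 3 6 5 8 9).
On a 6-cycle, f^6 is the identity, so f^22 = f^4 there (22 ≡ 4 mod 6).
Stepping 4 places around the cycle: 5 → 8 → 9 → 2 → 3.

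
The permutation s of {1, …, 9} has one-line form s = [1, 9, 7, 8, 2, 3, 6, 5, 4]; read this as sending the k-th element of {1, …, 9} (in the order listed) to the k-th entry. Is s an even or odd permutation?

even

In disjoint-cycle form the cycle lengths are 5, 3, 1.
A cycle of length ℓ contributes ℓ−1 transpositions, so s is a product of 4 + 2 = 6 transpositions — even.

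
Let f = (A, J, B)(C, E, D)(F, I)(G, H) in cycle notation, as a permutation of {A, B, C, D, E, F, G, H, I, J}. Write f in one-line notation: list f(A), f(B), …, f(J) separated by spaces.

Image by image: A→J, B→A, C→E, D→C, E→D, F→I, G→H, H→G, I→F, J→B.
Listing these in domain order gives J A E C D I H G F B.

J A E C D I H G F B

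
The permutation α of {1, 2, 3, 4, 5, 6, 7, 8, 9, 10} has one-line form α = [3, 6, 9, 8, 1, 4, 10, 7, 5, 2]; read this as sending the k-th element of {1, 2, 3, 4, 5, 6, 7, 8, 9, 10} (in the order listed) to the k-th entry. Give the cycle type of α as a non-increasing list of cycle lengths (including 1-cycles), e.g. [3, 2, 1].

[6, 4]

The disjoint cycles are (1, 3, 9, 5)(2, 6, 4, 8, 7, 10), with lengths 6, 4 in non-increasing order.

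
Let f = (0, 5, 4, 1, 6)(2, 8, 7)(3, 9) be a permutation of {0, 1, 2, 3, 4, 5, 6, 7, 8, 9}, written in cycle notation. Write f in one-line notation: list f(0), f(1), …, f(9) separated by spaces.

5 6 8 9 1 4 0 2 7 3

Each element maps to the next entry in its cycle (wrapping to the front): 0↦5, 1↦6, 2↦8, 3↦9, 4↦1, 5↦4, 6↦0, 7↦2, 8↦7, 9↦3.
Listing these in domain order gives 5 6 8 9 1 4 0 2 7 3.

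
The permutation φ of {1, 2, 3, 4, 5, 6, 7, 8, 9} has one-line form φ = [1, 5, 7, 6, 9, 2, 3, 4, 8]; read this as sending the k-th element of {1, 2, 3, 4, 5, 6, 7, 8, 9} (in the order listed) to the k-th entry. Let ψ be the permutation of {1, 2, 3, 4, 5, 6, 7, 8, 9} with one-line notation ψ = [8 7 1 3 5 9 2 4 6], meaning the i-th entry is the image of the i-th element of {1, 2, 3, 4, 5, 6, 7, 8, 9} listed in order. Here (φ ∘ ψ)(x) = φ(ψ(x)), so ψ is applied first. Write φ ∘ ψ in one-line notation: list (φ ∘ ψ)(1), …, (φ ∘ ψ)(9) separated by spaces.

For each element, apply ψ then φ: 1 → 8 → 4; 2 → 7 → 3; 3 → 1 → 1; 4 → 3 → 7; 5 → 5 → 9; 6 → 9 → 8; 7 → 2 → 5; 8 → 4 → 6; 9 → 6 → 2.
Collecting the images, φ ∘ ψ = [4 3 1 7 9 8 5 6 2].

4 3 1 7 9 8 5 6 2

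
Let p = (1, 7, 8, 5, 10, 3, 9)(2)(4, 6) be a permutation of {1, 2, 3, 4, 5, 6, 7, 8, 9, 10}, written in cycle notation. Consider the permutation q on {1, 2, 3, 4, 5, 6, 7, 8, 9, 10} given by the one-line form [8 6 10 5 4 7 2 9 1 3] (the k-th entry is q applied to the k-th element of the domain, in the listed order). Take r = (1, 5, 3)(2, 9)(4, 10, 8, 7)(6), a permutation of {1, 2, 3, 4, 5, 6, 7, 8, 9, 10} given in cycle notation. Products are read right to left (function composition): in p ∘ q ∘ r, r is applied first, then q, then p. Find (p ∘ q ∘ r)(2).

7

(p ∘ q ∘ r)(2) = p(q(r(2))). r(2) = 9, then q(9) = 1, then p(1) = 7, so the result is 7.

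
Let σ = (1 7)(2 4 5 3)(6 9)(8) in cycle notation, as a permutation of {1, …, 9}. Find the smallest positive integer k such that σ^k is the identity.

4

The cycle type of σ is (4, 2, 2, 1).
The order of σ is the least common multiple of its cycle lengths: lcm(4, 2, 2) = 4.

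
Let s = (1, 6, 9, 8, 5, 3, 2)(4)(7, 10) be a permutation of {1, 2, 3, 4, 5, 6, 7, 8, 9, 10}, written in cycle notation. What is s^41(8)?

9

8 lies in the 7-cycle (1, 6, 9, 8, 5, 3, 2).
Powers repeat with period 7 on this cycle, and 41 mod 7 = 6, so s^41(8) = s^6(8).
Advancing 6 steps from 8: 8 → 5 → 3 → 2 → 1 → 6 → 9.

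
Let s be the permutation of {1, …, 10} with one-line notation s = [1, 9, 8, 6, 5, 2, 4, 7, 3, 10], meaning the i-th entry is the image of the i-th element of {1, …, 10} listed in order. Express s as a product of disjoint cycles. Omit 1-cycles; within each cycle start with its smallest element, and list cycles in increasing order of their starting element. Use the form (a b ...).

(2 9 3 8 7 4 6)

From 2: 2 → 9 → 3 → 8 → 7 → 4 → 6 → 2, closing the cycle (2 9 3 8 7 4 6).
Repeating from the next unused element and collecting all non-trivial cycles gives (2 9 3 8 7 4 6).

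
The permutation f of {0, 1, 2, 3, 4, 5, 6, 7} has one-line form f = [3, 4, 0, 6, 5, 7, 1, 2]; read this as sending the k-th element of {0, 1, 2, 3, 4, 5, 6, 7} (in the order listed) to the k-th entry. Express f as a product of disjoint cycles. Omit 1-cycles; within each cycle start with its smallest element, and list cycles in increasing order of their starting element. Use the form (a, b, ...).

Start at 0 and follow images: 0 → 3 → 6 → 1 → 4 → 5 → 7 → 2 → 0, giving the cycle (0, 3, 6, 1, 4, 5, 7, 2).
Continuing from each remaining unvisited element yields (0, 3, 6, 1, 4, 5, 7, 2).

(0, 3, 6, 1, 4, 5, 7, 2)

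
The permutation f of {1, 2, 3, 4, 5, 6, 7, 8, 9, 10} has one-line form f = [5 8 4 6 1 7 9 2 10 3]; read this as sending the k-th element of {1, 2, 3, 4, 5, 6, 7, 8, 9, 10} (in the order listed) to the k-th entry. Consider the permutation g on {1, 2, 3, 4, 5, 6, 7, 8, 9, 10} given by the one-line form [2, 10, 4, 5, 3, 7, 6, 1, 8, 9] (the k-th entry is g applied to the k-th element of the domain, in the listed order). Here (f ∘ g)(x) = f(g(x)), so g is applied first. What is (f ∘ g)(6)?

9

g(6) = 7, then f(7) = 9; composing gives (f ∘ g)(6) = 9.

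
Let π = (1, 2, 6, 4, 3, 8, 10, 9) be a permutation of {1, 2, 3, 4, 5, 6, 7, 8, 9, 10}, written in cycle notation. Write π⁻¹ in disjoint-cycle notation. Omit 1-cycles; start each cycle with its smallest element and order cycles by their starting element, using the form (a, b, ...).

(1, 9, 10, 8, 3, 4, 6, 2)

The inverse reverses each cycle.
After reversing and putting each cycle's least element first, π⁻¹ = (1, 9, 10, 8, 3, 4, 6, 2).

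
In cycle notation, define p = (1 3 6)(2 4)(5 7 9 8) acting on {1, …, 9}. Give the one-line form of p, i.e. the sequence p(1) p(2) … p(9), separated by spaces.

Reading each image from the cycles: 1↦3, 2↦4, 3↦6, 4↦2, 5↦7, 6↦1, 7↦9, 8↦5, 9↦8.
So the one-line form is 3 4 6 2 7 1 9 5 8.

3 4 6 2 7 1 9 5 8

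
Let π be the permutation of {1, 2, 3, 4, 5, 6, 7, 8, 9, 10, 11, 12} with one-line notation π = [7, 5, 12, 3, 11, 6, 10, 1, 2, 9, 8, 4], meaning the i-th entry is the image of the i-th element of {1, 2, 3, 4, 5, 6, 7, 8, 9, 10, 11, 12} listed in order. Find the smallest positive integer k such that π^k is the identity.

Writing π as disjoint cycles, the cycle lengths are 8, 3, 1.
The order is lcm(8, 3) = 24.

24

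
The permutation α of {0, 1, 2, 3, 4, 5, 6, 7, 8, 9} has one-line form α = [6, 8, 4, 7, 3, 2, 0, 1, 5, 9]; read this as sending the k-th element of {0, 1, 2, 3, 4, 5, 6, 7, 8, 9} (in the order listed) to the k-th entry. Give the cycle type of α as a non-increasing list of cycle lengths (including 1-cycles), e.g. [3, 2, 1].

The disjoint cycles are (0, 6)(1, 8, 5, 2, 4, 3, 7)(9), with lengths 7, 2, 1 in non-increasing order.

[7, 2, 1]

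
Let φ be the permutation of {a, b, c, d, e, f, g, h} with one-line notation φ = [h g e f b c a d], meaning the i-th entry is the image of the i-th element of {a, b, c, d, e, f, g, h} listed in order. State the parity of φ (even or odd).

In disjoint-cycle form the cycle lengths are 8.
A cycle is odd iff its length is even; φ has 1 even-length cycle, so sgn(φ) = (−1)^1 and φ is odd.

odd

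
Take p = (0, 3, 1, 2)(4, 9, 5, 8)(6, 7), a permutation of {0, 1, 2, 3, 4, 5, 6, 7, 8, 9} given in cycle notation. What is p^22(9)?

9 lies in the 4-cycle (4, 9, 5, 8).
Since the cycle has length 4, p^22 acts on it the same as p^2 (22 mod 4 = 2).
Advancing 2 steps from 9: 9 → 5 → 8.

8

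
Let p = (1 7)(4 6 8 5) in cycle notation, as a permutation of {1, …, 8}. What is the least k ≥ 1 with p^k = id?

4

The disjoint cycles have lengths 4, 2, 1, 1.
The order is lcm(4, 2) = 4.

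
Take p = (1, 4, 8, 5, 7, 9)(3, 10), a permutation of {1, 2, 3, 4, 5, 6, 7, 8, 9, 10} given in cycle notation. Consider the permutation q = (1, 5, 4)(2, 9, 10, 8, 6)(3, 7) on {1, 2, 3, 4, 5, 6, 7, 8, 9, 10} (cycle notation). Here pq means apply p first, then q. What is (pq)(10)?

First apply p: p(10) = 3, then q(3) = 7. Thus (pq)(10) = 7.

7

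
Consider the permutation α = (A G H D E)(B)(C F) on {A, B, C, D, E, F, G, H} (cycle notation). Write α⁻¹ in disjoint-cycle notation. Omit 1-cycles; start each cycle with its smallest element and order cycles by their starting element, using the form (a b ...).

The inverse reverses each cycle.
Reversing each cycle of α and rotating so the smallest element leads gives (A E D H G)(C F).

(A E D H G)(C F)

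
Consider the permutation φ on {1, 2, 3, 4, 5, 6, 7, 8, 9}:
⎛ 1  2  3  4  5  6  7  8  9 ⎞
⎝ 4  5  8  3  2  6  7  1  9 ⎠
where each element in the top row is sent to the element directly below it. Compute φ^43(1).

Tracing 1 → 4 → … returns to 1 after 4 steps, so 1 lies in a 4-cycle (1 4 3 8).
Powers repeat with period 4 on this cycle, and 43 mod 4 = 3, so φ^43(1) = φ^3(1).
Advancing 3 steps from 1: 1 → 4 → 3 → 8.

8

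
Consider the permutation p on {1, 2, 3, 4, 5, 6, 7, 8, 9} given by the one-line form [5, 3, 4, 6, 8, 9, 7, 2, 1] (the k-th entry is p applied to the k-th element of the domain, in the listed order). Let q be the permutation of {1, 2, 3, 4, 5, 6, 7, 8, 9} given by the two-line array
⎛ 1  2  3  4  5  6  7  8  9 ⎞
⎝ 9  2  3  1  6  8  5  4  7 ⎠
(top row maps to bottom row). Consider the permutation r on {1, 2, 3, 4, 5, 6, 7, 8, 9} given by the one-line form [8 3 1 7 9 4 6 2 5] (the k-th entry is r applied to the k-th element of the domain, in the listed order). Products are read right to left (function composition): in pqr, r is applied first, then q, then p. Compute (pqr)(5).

Apply the permutations in order: r(5) = 9, then q(9) = 7, then p(7) = 7. So (pqr)(5) = 7.

7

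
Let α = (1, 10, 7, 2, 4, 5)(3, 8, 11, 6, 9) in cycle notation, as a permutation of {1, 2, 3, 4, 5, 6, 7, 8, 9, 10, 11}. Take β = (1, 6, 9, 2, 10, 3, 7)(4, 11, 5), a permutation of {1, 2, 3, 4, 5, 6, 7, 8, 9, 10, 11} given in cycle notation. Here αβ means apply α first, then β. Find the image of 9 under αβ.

First apply α: α(9) = 3, then β(3) = 7. Thus (αβ)(9) = 7.

7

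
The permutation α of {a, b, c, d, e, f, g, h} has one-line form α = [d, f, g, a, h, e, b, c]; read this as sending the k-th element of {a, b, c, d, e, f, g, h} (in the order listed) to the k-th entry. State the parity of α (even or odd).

even

In disjoint-cycle form the cycle lengths are 6, 2.
A cycle is odd iff its length is even; α has 2 even-length cycles, so sgn(α) = (−1)^2 and α is even.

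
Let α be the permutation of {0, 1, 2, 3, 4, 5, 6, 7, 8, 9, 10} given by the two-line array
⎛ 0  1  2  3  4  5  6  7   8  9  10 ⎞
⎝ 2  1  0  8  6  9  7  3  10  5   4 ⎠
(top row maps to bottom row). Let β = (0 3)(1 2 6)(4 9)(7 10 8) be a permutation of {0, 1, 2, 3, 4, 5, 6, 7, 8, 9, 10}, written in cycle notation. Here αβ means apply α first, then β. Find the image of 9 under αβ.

(αβ)(9) = β(α(9)). α(9) = 5, then β(5) = 5. So (αβ)(9) = 5.

5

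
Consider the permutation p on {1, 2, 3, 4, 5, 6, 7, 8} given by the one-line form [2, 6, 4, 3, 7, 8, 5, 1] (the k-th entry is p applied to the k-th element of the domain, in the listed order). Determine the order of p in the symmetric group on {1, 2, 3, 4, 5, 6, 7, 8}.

Decomposing into disjoint cycles gives cycle lengths 4, 2, 2.
The order is lcm(4, 2, 2) = 4.

4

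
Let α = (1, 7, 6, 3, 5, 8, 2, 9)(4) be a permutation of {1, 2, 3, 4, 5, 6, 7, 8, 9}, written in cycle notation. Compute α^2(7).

7 lies in the 8-cycle (1, 7, 6, 3, 5, 8, 2, 9).
Stepping 2 places around the cycle: 7 → 6 → 3.

3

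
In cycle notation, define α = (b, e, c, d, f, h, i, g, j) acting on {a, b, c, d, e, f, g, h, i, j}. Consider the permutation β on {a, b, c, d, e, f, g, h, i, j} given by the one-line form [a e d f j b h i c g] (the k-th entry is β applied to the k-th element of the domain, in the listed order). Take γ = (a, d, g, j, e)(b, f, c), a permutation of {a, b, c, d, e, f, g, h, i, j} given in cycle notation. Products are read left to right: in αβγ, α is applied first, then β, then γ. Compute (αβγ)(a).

Apply the permutations in order: α(a) = a, then β(a) = a, then γ(a) = d. So (αβγ)(a) = d.

d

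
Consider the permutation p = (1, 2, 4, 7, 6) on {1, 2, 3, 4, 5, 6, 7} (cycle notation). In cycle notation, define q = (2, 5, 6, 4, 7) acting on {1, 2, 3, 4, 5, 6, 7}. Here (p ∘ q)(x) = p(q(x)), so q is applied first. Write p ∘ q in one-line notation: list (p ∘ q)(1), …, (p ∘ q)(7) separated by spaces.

(p ∘ q)(x) = p(q(x)). Computing each image: p(q(1)) = p(1) = 2, p(q(2)) = p(5) = 5, p(q(3)) = p(3) = 3, p(q(4)) = p(7) = 6, p(q(5)) = p(6) = 1, p(q(6)) = p(4) = 7, p(q(7)) = p(2) = 4.
Hence p ∘ q = [2 5 3 6 1 7 4].

2 5 3 6 1 7 4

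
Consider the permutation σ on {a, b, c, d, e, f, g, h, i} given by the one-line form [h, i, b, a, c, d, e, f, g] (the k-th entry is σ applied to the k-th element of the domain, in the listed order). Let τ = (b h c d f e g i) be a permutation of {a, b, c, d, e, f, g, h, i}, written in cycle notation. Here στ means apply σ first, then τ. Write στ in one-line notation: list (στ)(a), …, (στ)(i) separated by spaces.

Chase each element through σ then τ: a → h → c; b → i → b; c → b → h; d → a → a; e → c → d; f → d → f; g → e → g; h → f → e; i → g → i.
Collecting the images, στ = [c b h a d f g e i].

c b h a d f g e i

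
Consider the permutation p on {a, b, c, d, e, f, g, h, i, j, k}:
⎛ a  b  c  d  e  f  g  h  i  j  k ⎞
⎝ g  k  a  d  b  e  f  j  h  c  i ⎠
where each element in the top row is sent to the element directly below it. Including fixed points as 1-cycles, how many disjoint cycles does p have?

The cycle decomposition is (a g f e b k i h j c)(d), which has 2 cycles (counting 1-cycles).

2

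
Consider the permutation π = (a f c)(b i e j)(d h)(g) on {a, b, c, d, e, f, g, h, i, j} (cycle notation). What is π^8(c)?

f

c lies in the 3-cycle (a f c).
On a 3-cycle, π^3 is the identity, so π^8 = π^2 there (8 ≡ 2 mod 3).
Stepping 2 places around the cycle: c → a → f.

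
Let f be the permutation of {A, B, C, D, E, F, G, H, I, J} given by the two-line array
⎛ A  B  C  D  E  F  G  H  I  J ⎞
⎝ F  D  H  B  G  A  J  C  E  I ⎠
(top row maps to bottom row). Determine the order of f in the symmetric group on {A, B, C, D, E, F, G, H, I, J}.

4

The disjoint-cycle form of f has cycle lengths 4, 2, 2, 2.
Since disjoint cycles commute, ord(f) = lcm(4, 2, 2, 2) = 4.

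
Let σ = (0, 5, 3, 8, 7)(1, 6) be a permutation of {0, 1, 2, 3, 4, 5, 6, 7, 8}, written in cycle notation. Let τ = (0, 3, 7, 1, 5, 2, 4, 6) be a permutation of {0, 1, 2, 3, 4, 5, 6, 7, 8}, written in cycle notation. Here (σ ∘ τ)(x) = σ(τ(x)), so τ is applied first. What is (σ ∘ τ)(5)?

2

τ(5) = 2, then σ(2) = 2; composing gives (σ ∘ τ)(5) = 2.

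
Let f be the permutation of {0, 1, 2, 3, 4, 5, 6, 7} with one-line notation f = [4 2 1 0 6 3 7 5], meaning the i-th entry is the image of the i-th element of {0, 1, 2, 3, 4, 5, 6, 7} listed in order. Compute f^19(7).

5

Tracing 7 → 5 → … returns to 7 after 6 steps, so 7 lies in a 6-cycle (0 4 6 7 5 3).
Powers repeat with period 6 on this cycle, and 19 mod 6 = 1, so f^19(7) = f^1(7).
Advancing 1 step from 7: 7 → 5.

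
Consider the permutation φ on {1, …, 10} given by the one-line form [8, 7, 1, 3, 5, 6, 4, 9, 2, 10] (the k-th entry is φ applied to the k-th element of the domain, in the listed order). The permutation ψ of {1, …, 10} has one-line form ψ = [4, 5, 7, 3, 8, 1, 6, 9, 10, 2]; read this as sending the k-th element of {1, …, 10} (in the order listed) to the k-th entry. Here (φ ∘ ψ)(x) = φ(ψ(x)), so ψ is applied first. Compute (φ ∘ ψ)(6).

8

(φ ∘ ψ)(6) = φ(ψ(6)). ψ(6) = 1, then φ(1) = 8. So (φ ∘ ψ)(6) = 8.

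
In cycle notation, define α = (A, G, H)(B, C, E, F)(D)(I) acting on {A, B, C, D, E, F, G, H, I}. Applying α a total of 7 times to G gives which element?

G lies in the 3-cycle (A, G, H).
Since the cycle has length 3, α^7 acts on it the same as α^1 (7 mod 3 = 1).
Stepping 1 place around the cycle: G → H.

H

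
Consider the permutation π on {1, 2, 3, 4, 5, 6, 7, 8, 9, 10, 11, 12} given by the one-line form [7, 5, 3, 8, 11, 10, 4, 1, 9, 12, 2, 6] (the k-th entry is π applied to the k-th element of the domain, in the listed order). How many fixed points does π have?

The fixed points (elements with π(x) = x) are {3, 9}, so there are 2.

2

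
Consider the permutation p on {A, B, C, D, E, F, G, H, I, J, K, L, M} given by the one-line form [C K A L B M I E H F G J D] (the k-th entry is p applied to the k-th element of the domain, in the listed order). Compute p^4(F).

J

Tracing F → M → … returns to F after 5 steps, so F lies in a 5-cycle (D, L, J, F, M).
Advancing 4 steps from F: F → M → D → L → J.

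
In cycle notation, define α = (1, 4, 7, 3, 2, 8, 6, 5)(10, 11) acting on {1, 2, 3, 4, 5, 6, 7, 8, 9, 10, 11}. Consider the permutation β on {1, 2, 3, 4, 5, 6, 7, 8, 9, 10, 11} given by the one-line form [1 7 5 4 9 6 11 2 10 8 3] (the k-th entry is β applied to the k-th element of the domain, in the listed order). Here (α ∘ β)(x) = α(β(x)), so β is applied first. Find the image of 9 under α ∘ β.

First apply β: β(9) = 10, then α(10) = 11. Thus (α ∘ β)(9) = 11.

11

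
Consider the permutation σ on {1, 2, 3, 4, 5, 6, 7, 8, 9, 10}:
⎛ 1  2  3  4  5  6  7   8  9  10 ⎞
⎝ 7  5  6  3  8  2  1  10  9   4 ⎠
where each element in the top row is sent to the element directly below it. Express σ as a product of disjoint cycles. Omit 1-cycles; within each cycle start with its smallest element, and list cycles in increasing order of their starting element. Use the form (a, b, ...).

Start at 1 and follow images: 1 → 7 → 1, giving the cycle (1, 7).
Continuing from each remaining unvisited element yields (1, 7)(2, 5, 8, 10, 4, 3, 6).

(1, 7)(2, 5, 8, 10, 4, 3, 6)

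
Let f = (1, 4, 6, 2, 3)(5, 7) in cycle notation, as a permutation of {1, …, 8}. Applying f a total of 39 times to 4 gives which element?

1

4 lies in the 5-cycle (1, 4, 6, 2, 3).
Powers repeat with period 5 on this cycle, and 39 mod 5 = 4, so f^39(4) = f^4(4).
Advancing 4 steps from 4: 4 → 6 → 2 → 3 → 1.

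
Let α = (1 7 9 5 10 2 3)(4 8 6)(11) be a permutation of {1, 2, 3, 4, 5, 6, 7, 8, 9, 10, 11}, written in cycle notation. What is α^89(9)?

9 lies in the 7-cycle (1 7 9 5 10 2 3).
Since the cycle has length 7, α^89 acts on it the same as α^5 (89 mod 7 = 5).
Stepping 5 places around the cycle: 9 → 5 → 10 → 2 → 3 → 1.

1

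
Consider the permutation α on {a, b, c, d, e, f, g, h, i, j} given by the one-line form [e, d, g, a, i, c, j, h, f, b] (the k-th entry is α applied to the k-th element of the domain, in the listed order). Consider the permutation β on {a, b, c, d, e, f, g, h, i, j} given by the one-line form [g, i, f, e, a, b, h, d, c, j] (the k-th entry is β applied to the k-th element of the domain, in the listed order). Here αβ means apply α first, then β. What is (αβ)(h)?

First apply α: α(h) = h, then β(h) = d. Thus (αβ)(h) = d.

d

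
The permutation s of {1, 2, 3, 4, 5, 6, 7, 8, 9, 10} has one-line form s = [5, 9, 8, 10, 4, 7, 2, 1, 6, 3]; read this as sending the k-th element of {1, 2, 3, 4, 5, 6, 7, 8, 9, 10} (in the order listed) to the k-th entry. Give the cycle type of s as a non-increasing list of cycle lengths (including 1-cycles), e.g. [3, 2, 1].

[6, 4]

The disjoint cycles are (1 5 4 10 3 8)(2 9 6 7), with lengths 6, 4 in non-increasing order.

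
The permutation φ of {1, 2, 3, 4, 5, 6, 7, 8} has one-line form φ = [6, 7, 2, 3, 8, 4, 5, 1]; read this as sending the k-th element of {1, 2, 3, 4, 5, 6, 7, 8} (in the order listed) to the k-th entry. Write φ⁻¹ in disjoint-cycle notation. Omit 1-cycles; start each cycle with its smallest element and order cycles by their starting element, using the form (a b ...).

(1 8 5 7 2 3 4 6)

First write φ in disjoint cycles: (1 6 4 3 2 7 5 8).
The inverse reverses every cycle; in canonical form, φ⁻¹ = (1 8 5 7 2 3 4 6).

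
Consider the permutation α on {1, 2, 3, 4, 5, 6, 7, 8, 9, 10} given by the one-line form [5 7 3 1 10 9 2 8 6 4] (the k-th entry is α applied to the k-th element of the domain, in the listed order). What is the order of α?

The disjoint-cycle form of α has cycle lengths 4, 2, 2, 1, 1.
The order is lcm(4, 2, 2) = 4.

4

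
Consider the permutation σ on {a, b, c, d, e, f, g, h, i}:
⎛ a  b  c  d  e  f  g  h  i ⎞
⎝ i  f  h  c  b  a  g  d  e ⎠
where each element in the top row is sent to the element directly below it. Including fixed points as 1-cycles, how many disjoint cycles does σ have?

The cycle decomposition is (a i e b f)(c h d)(g), which has 3 cycles (counting 1-cycles).

3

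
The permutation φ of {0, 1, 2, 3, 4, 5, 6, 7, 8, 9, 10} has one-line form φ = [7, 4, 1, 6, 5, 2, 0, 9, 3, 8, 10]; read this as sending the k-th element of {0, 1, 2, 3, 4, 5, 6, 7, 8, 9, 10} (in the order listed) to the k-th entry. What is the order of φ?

Decomposing into disjoint cycles gives cycle lengths 6, 4, 1.
The order is lcm(6, 4) = 12.

12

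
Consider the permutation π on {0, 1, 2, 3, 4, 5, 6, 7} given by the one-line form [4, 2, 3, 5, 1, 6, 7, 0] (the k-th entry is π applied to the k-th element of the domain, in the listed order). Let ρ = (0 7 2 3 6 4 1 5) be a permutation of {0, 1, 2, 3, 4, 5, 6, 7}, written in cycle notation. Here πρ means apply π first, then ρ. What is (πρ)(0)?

π(0) = 4, then ρ(4) = 1; composing gives (πρ)(0) = 1.

1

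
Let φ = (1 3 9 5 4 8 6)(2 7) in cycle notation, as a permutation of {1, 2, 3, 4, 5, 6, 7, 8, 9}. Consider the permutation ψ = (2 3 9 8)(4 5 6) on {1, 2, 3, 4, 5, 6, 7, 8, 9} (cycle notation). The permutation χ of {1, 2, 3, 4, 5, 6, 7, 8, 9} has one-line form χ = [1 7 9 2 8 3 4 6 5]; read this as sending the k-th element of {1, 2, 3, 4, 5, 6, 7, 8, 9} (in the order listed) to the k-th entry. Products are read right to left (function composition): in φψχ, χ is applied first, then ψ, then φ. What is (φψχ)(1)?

Chase 1: χ(1) = 1; ψ(1) = 1; φ(1) = 3. Hence (φψχ)(1) = 3.

3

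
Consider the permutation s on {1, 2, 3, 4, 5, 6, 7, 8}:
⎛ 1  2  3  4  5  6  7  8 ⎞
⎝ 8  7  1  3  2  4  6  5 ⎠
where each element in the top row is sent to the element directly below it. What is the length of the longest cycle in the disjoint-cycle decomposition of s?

Decomposing into disjoint cycles gives (1, 8, 5, 2, 7, 6, 4, 3); the longest has length 8.

8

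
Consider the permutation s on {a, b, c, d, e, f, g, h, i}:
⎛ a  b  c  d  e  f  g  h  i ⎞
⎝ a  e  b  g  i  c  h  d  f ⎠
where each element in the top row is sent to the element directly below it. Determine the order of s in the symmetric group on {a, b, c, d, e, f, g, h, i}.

Writing s as disjoint cycles, the cycle lengths are 5, 3, 1.
Since disjoint cycles commute, ord(s) = lcm(5, 3) = 15.

15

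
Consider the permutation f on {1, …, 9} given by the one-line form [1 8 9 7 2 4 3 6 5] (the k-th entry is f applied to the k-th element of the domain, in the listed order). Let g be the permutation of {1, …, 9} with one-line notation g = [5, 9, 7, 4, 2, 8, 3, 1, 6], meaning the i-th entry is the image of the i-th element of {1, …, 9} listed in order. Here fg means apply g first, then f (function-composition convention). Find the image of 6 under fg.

6

(fg)(6) = f(g(6)). g(6) = 8, then f(8) = 6. So (fg)(6) = 6.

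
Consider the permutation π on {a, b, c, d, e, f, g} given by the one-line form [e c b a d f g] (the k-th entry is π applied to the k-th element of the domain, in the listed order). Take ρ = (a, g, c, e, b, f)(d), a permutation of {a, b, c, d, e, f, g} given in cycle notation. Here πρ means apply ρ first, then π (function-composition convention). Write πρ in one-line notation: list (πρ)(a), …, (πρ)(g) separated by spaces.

Chase each element through ρ then π: a → g → g; b → f → f; c → e → d; d → d → a; e → b → c; f → a → e; g → c → b.
Collecting the images, πρ = [g f d a c e b].

g f d a c e b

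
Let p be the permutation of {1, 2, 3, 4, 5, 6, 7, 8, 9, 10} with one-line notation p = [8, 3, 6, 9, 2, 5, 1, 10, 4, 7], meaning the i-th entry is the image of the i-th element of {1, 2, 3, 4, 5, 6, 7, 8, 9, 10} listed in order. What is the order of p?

Decomposing into disjoint cycles gives cycle lengths 4, 4, 2.
The order is lcm(4, 4, 2) = 4.

4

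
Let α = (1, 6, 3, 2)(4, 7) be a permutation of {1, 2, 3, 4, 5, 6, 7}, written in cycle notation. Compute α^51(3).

3 lies in the 4-cycle (1, 6, 3, 2).
Powers repeat with period 4 on this cycle, and 51 mod 4 = 3, so α^51(3) = α^3(3).
Stepping 3 places around the cycle: 3 → 2 → 1 → 6.

6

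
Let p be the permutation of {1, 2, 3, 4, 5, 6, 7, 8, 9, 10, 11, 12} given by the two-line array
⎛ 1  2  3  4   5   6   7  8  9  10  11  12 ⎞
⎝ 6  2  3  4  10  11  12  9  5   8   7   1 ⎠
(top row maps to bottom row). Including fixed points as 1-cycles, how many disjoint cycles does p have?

The cycle decomposition is (1 6 11 7 12)(2)(3)(4)(5 10 8 9), which has 5 cycles (counting 1-cycles).

5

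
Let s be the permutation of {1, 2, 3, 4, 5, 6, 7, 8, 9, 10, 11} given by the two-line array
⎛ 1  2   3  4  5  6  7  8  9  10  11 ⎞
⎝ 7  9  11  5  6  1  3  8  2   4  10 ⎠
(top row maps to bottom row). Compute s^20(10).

Tracing 10 → 4 → … returns to 10 after 8 steps, so 10 lies in an 8-cycle (1 7 3 11 10 4 5 6).
Powers repeat with period 8 on this cycle, and 20 mod 8 = 4, so s^20(10) = s^4(10).
Stepping 4 places around the cycle: 10 → 4 → 5 → 6 → 1.

1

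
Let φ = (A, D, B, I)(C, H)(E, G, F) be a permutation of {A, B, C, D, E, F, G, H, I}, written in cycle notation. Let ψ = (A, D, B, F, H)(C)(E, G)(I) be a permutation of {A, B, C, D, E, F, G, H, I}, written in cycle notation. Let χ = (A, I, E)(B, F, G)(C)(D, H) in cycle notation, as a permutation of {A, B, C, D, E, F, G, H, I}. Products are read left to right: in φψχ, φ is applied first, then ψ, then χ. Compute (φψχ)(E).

A

Apply the permutations in order: φ(E) = G, then ψ(G) = E, then χ(E) = A. So (φψχ)(E) = A.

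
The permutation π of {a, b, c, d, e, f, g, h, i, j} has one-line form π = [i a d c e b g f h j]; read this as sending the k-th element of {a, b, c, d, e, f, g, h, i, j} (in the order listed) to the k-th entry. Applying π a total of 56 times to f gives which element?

Tracing f → b → … returns to f after 5 steps, so f lies in a 5-cycle (a, i, h, f, b).
Since the cycle has length 5, π^56 acts on it the same as π^1 (56 mod 5 = 1).
Stepping 1 place around the cycle: f → b.

b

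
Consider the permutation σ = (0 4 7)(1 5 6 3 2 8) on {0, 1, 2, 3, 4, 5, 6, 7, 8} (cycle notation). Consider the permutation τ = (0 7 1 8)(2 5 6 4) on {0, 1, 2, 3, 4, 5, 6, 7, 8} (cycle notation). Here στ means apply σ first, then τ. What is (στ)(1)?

6

First apply σ: σ(1) = 5, then τ(5) = 6. Thus (στ)(1) = 6.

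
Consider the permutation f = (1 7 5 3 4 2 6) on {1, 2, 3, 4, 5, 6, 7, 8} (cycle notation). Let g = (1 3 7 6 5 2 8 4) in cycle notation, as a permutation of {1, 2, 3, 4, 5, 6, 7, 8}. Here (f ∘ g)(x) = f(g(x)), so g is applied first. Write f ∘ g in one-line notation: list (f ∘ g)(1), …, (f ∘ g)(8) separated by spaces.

For each element, apply g then f: 1 → 3 → 4; 2 → 8 → 8; 3 → 7 → 5; 4 → 1 → 7; 5 → 2 → 6; 6 → 5 → 3; 7 → 6 → 1; 8 → 4 → 2.
So f ∘ g in one-line form is 4 8 5 7 6 3 1 2.

4 8 5 7 6 3 1 2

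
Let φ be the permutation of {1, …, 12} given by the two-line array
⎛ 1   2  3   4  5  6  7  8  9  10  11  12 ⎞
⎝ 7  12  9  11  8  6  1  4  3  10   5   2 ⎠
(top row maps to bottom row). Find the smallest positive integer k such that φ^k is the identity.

4

Decomposing into disjoint cycles gives cycle lengths 4, 2, 2, 2, 1, 1.
The order of φ is the least common multiple of its cycle lengths: lcm(4, 2, 2, 2) = 4.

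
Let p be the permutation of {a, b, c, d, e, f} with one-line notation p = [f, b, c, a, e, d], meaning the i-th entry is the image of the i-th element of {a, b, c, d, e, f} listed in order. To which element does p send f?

d

f is element number 6 of the domain, and entry number 6 of the one-line form is d, so p(f) = d.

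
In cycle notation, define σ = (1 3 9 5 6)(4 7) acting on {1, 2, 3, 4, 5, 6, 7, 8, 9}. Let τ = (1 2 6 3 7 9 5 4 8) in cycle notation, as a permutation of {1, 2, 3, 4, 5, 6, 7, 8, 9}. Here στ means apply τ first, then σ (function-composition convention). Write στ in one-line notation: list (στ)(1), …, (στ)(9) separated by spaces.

2 1 4 8 7 9 5 3 6

(στ)(x) = σ(τ(x)). Computing each image: σ(τ(1)) = σ(2) = 2, σ(τ(2)) = σ(6) = 1, σ(τ(3)) = σ(7) = 4, σ(τ(4)) = σ(8) = 8, σ(τ(5)) = σ(4) = 7, σ(τ(6)) = σ(3) = 9, σ(τ(7)) = σ(9) = 5, σ(τ(8)) = σ(1) = 3, σ(τ(9)) = σ(5) = 6.
Hence στ = [2 1 4 8 7 9 5 3 6].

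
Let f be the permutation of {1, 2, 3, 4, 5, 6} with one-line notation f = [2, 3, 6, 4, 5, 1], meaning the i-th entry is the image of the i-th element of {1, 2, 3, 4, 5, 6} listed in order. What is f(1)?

1 is element number 1 of the domain, and entry number 1 of the one-line form is 2, so f(1) = 2.

2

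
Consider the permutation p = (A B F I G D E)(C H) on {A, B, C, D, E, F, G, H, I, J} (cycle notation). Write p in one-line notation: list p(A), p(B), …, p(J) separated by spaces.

Image by image: A→B, B→F, C→H, D→E, E→A, F→I, G→D, H→C, I→G, J→J.
Listing these in domain order gives B F H E A I D C G J.

B F H E A I D C G J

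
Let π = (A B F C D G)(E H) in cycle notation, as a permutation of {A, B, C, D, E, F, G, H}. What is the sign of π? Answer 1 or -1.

The cycle lengths are 6, 2.
A cycle of length ℓ contributes ℓ−1 transpositions, so π is a product of 5 + 1 = 6 transpositions — even.

1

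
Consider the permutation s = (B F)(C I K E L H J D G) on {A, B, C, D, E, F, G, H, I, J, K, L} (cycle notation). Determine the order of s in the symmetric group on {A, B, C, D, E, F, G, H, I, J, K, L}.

18

The cycle type of s is (9, 2, 1).
Since disjoint cycles commute, ord(s) = lcm(9, 2) = 18.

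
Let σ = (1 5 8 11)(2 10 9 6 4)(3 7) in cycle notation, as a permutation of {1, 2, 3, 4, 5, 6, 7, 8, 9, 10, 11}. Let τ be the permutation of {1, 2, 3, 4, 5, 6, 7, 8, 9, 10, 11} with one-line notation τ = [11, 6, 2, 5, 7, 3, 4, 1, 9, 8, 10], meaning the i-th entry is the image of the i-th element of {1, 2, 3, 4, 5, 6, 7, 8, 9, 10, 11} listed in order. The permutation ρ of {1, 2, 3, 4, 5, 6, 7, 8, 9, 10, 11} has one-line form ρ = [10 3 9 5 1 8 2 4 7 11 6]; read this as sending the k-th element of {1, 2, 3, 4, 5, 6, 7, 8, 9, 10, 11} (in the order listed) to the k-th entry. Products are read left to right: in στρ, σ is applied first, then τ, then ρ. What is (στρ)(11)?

6

(στρ)(11) = ρ(τ(σ(11))). σ(11) = 1, then τ(1) = 11, then ρ(11) = 6, so the result is 6.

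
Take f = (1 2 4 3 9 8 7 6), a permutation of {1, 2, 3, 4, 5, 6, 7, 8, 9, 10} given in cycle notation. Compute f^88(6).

6

6 lies in the 8-cycle (1 2 4 3 9 8 7 6).
Since the cycle has length 8, f^88 acts on it the same as f^0 (88 mod 8 = 0).
So f^88(6) = 6.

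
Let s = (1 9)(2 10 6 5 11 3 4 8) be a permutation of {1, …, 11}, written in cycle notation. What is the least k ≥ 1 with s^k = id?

The disjoint cycles have lengths 8, 2, 1.
The order is lcm(8, 2) = 8.

8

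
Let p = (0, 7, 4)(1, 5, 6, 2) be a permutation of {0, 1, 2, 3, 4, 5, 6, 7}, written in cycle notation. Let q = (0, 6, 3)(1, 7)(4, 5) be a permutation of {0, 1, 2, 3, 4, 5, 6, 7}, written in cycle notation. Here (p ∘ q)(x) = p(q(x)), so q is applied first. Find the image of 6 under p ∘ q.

3

q(6) = 3, then p(3) = 3; composing gives (p ∘ q)(6) = 3.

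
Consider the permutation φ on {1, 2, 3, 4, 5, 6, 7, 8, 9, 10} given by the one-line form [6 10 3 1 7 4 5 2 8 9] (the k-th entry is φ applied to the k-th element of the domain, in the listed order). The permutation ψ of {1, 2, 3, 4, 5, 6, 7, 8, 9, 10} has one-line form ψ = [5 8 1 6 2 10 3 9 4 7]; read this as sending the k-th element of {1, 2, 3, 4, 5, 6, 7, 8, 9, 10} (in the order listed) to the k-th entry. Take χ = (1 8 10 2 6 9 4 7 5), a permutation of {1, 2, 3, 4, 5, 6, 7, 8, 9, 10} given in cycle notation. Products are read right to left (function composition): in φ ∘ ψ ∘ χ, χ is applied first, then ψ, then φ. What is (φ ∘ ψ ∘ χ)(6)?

(φ ∘ ψ ∘ χ)(6) = φ(ψ(χ(6))). χ(6) = 9, then ψ(9) = 4, then φ(4) = 1, so the result is 1.

1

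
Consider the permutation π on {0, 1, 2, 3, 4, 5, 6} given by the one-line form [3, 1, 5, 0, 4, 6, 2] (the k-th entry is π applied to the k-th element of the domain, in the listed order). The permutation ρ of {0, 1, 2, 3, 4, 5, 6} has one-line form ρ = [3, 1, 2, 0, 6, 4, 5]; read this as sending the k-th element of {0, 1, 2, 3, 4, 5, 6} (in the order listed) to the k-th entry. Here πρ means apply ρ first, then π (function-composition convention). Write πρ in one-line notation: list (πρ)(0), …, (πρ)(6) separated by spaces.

0 1 5 3 2 4 6

(πρ)(x) = π(ρ(x)). Computing each image: π(ρ(0)) = π(3) = 0, π(ρ(1)) = π(1) = 1, π(ρ(2)) = π(2) = 5, π(ρ(3)) = π(0) = 3, π(ρ(4)) = π(6) = 2, π(ρ(5)) = π(4) = 4, π(ρ(6)) = π(5) = 6.
Hence πρ = [0 1 5 3 2 4 6].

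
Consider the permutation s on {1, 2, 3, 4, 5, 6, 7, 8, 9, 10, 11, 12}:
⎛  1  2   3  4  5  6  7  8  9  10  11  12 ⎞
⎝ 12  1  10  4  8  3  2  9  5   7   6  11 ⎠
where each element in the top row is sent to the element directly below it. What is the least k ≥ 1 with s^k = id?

24

The disjoint-cycle form of s has cycle lengths 8, 3, 1.
The order is lcm(8, 3) = 24.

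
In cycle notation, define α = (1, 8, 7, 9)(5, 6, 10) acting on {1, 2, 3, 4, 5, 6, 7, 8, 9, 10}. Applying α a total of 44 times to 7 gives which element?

7 lies in the 4-cycle (1, 8, 7, 9).
Since the cycle has length 4, α^44 acts on it the same as α^0 (44 mod 4 = 0).
So α^44(7) = 7.

7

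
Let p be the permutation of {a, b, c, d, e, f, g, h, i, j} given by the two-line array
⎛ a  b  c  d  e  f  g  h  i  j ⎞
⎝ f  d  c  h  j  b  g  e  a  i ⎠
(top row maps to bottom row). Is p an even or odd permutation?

In disjoint-cycle form the cycle lengths are 8, 1, 1.
A cycle is odd iff its length is even; p has 1 even-length cycle, so sgn(p) = (−1)^1 and p is odd.

odd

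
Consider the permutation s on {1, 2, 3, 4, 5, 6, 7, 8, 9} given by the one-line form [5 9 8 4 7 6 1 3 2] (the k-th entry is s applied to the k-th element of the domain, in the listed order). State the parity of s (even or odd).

In disjoint-cycle form the cycle lengths are 3, 2, 2, 1, 1.
A cycle of length ℓ contributes ℓ−1 transpositions, so s is a product of 2 + 1 + 1 = 4 transpositions — even.

even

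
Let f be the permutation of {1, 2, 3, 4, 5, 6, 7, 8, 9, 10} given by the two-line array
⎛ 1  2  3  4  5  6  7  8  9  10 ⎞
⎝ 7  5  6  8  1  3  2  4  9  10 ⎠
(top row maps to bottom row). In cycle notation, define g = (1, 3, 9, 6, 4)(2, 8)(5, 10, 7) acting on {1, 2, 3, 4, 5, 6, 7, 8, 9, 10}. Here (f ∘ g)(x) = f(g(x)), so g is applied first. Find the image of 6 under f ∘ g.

First apply g: g(6) = 4, then f(4) = 8. Thus (f ∘ g)(6) = 8.

8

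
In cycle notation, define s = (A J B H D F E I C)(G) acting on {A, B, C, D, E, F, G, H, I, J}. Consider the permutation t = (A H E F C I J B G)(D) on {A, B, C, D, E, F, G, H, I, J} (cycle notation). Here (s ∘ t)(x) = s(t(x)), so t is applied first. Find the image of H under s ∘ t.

I

First apply t: t(H) = E, then s(E) = I. Thus (s ∘ t)(H) = I.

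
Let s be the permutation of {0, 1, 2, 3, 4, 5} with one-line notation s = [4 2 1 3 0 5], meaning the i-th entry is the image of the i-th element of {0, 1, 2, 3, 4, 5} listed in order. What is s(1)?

2

1 is element number 2 of the domain, and entry number 2 of the one-line form is 2, so s(1) = 2.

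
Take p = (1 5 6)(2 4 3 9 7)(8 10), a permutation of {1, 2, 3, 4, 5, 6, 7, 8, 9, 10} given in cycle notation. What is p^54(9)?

9 lies in the 5-cycle (2 4 3 9 7).
Since the cycle has length 5, p^54 acts on it the same as p^4 (54 mod 5 = 4).
Advancing 4 steps from 9: 9 → 7 → 2 → 4 → 3.

3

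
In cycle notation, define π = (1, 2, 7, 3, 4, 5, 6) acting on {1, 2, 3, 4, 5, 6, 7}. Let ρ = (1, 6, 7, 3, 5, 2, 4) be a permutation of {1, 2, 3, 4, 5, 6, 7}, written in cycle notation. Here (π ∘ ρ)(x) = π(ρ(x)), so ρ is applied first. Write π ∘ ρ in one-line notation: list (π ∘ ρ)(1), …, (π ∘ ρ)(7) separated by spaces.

(π ∘ ρ)(x) = π(ρ(x)). Computing each image: π(ρ(1)) = π(6) = 1, π(ρ(2)) = π(4) = 5, π(ρ(3)) = π(5) = 6, π(ρ(4)) = π(1) = 2, π(ρ(5)) = π(2) = 7, π(ρ(6)) = π(7) = 3, π(ρ(7)) = π(3) = 4.
Hence π ∘ ρ = [1 5 6 2 7 3 4].

1 5 6 2 7 3 4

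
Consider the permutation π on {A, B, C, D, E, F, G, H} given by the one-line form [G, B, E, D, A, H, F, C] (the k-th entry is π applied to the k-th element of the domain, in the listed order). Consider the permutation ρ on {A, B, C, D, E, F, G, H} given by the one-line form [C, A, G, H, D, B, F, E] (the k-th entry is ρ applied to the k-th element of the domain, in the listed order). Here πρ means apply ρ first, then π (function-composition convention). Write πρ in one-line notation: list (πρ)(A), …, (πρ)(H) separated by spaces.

For each element, apply ρ then π: A → C → E; B → A → G; C → G → F; D → H → C; E → D → D; F → B → B; G → F → H; H → E → A.
Collecting the images, πρ = [E G F C D B H A].

E G F C D B H A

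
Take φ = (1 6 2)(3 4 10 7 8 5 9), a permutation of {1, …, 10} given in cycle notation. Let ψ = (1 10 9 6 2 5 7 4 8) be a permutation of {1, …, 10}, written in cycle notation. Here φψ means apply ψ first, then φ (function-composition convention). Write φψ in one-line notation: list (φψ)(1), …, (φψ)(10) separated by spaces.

(φψ)(x) = φ(ψ(x)). Computing each image: φ(ψ(1)) = φ(10) = 7, φ(ψ(2)) = φ(5) = 9, φ(ψ(3)) = φ(3) = 4, φ(ψ(4)) = φ(8) = 5, φ(ψ(5)) = φ(7) = 8, φ(ψ(6)) = φ(2) = 1, φ(ψ(7)) = φ(4) = 10, φ(ψ(8)) = φ(1) = 6, φ(ψ(9)) = φ(6) = 2, φ(ψ(10)) = φ(9) = 3.
Hence φψ = [7 9 4 5 8 1 10 6 2 3].

7 9 4 5 8 1 10 6 2 3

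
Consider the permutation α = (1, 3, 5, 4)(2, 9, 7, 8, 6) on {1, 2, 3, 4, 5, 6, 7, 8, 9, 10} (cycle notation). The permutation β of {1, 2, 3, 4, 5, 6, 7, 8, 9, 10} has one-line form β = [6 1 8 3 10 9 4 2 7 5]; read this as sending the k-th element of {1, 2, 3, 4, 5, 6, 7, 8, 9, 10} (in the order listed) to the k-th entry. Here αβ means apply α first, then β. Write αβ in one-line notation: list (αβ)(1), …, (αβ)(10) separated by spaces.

(αβ)(x) = β(α(x)). Computing each image: β(α(1)) = β(3) = 8, β(α(2)) = β(9) = 7, β(α(3)) = β(5) = 10, β(α(4)) = β(1) = 6, β(α(5)) = β(4) = 3, β(α(6)) = β(2) = 1, β(α(7)) = β(8) = 2, β(α(8)) = β(6) = 9, β(α(9)) = β(7) = 4, β(α(10)) = β(10) = 5.
Hence αβ = [8 7 10 6 3 1 2 9 4 5].

8 7 10 6 3 1 2 9 4 5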